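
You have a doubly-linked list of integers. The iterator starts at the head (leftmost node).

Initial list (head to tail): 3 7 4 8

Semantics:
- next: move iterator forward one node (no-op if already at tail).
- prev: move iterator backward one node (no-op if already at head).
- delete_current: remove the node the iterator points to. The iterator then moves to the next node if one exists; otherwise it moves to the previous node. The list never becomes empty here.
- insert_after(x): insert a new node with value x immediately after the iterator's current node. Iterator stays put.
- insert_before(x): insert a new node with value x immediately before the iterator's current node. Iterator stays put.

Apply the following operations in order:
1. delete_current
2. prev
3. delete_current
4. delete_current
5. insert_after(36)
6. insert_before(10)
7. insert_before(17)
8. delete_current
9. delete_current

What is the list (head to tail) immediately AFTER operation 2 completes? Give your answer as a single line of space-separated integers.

After 1 (delete_current): list=[7, 4, 8] cursor@7
After 2 (prev): list=[7, 4, 8] cursor@7

Answer: 7 4 8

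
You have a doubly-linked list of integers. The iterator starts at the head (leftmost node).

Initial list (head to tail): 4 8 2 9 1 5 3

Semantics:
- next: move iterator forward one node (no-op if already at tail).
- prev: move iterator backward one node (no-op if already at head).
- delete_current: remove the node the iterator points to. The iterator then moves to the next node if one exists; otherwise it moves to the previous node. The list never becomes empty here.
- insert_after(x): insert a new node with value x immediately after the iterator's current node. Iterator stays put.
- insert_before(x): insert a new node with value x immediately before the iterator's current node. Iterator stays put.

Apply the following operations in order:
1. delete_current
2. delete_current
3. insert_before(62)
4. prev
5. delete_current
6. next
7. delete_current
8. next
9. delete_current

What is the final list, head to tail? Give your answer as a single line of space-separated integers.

After 1 (delete_current): list=[8, 2, 9, 1, 5, 3] cursor@8
After 2 (delete_current): list=[2, 9, 1, 5, 3] cursor@2
After 3 (insert_before(62)): list=[62, 2, 9, 1, 5, 3] cursor@2
After 4 (prev): list=[62, 2, 9, 1, 5, 3] cursor@62
After 5 (delete_current): list=[2, 9, 1, 5, 3] cursor@2
After 6 (next): list=[2, 9, 1, 5, 3] cursor@9
After 7 (delete_current): list=[2, 1, 5, 3] cursor@1
After 8 (next): list=[2, 1, 5, 3] cursor@5
After 9 (delete_current): list=[2, 1, 3] cursor@3

Answer: 2 1 3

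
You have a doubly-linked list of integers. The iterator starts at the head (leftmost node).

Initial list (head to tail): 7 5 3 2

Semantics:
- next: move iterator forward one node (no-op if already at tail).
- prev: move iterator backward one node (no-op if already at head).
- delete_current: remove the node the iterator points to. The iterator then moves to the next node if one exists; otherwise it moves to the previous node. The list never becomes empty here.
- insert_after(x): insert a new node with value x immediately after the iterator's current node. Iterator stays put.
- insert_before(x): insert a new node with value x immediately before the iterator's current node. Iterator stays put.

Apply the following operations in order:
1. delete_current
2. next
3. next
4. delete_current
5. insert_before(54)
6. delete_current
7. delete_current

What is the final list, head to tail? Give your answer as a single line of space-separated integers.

Answer: 5

Derivation:
After 1 (delete_current): list=[5, 3, 2] cursor@5
After 2 (next): list=[5, 3, 2] cursor@3
After 3 (next): list=[5, 3, 2] cursor@2
After 4 (delete_current): list=[5, 3] cursor@3
After 5 (insert_before(54)): list=[5, 54, 3] cursor@3
After 6 (delete_current): list=[5, 54] cursor@54
After 7 (delete_current): list=[5] cursor@5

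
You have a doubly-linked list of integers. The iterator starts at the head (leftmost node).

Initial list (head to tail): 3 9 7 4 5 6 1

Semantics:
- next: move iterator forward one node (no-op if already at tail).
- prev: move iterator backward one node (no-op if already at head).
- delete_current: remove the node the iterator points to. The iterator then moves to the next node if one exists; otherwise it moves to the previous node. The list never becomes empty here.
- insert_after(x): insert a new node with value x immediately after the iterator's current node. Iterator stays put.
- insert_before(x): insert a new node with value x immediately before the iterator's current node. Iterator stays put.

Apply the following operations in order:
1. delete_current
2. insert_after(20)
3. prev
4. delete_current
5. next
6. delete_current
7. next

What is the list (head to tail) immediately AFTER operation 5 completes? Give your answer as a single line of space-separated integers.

After 1 (delete_current): list=[9, 7, 4, 5, 6, 1] cursor@9
After 2 (insert_after(20)): list=[9, 20, 7, 4, 5, 6, 1] cursor@9
After 3 (prev): list=[9, 20, 7, 4, 5, 6, 1] cursor@9
After 4 (delete_current): list=[20, 7, 4, 5, 6, 1] cursor@20
After 5 (next): list=[20, 7, 4, 5, 6, 1] cursor@7

Answer: 20 7 4 5 6 1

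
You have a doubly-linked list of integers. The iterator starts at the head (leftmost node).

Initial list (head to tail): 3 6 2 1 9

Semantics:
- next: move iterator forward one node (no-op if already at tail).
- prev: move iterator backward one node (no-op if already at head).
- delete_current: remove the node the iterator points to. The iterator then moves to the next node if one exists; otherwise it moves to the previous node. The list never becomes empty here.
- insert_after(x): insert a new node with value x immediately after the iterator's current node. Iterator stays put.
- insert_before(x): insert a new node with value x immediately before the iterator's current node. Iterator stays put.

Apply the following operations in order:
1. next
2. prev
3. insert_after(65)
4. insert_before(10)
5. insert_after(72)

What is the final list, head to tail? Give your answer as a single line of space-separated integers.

Answer: 10 3 72 65 6 2 1 9

Derivation:
After 1 (next): list=[3, 6, 2, 1, 9] cursor@6
After 2 (prev): list=[3, 6, 2, 1, 9] cursor@3
After 3 (insert_after(65)): list=[3, 65, 6, 2, 1, 9] cursor@3
After 4 (insert_before(10)): list=[10, 3, 65, 6, 2, 1, 9] cursor@3
After 5 (insert_after(72)): list=[10, 3, 72, 65, 6, 2, 1, 9] cursor@3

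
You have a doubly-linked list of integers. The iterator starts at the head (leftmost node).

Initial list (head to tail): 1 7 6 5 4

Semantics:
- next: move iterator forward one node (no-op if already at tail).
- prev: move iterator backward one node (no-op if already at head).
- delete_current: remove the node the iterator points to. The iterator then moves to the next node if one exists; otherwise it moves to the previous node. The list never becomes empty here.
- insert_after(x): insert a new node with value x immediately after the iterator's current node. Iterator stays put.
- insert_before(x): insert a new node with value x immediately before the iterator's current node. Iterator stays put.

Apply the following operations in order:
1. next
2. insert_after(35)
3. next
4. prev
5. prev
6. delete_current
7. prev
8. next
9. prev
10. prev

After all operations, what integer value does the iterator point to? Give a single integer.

After 1 (next): list=[1, 7, 6, 5, 4] cursor@7
After 2 (insert_after(35)): list=[1, 7, 35, 6, 5, 4] cursor@7
After 3 (next): list=[1, 7, 35, 6, 5, 4] cursor@35
After 4 (prev): list=[1, 7, 35, 6, 5, 4] cursor@7
After 5 (prev): list=[1, 7, 35, 6, 5, 4] cursor@1
After 6 (delete_current): list=[7, 35, 6, 5, 4] cursor@7
After 7 (prev): list=[7, 35, 6, 5, 4] cursor@7
After 8 (next): list=[7, 35, 6, 5, 4] cursor@35
After 9 (prev): list=[7, 35, 6, 5, 4] cursor@7
After 10 (prev): list=[7, 35, 6, 5, 4] cursor@7

Answer: 7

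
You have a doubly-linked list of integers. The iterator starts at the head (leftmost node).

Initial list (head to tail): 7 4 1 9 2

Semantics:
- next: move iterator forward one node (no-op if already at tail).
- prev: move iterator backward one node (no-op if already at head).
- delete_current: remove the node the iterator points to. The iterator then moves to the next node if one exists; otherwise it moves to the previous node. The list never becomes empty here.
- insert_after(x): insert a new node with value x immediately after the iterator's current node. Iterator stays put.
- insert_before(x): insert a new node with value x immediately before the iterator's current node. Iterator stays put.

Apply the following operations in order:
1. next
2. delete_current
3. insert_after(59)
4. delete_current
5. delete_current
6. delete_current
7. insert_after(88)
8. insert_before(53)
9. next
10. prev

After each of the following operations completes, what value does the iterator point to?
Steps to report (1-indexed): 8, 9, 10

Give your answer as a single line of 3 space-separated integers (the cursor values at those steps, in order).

Answer: 2 88 2

Derivation:
After 1 (next): list=[7, 4, 1, 9, 2] cursor@4
After 2 (delete_current): list=[7, 1, 9, 2] cursor@1
After 3 (insert_after(59)): list=[7, 1, 59, 9, 2] cursor@1
After 4 (delete_current): list=[7, 59, 9, 2] cursor@59
After 5 (delete_current): list=[7, 9, 2] cursor@9
After 6 (delete_current): list=[7, 2] cursor@2
After 7 (insert_after(88)): list=[7, 2, 88] cursor@2
After 8 (insert_before(53)): list=[7, 53, 2, 88] cursor@2
After 9 (next): list=[7, 53, 2, 88] cursor@88
After 10 (prev): list=[7, 53, 2, 88] cursor@2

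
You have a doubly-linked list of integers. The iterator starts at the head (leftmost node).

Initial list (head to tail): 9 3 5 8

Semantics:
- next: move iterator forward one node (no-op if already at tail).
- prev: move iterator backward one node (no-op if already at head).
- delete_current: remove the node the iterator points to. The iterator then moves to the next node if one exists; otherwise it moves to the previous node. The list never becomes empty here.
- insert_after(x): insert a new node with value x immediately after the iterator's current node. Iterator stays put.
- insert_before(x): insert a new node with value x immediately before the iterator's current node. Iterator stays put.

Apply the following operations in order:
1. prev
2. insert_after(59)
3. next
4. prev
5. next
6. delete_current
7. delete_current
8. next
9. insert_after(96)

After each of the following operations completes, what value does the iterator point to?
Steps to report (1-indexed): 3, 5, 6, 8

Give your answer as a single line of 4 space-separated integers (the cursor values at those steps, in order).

Answer: 59 59 3 8

Derivation:
After 1 (prev): list=[9, 3, 5, 8] cursor@9
After 2 (insert_after(59)): list=[9, 59, 3, 5, 8] cursor@9
After 3 (next): list=[9, 59, 3, 5, 8] cursor@59
After 4 (prev): list=[9, 59, 3, 5, 8] cursor@9
After 5 (next): list=[9, 59, 3, 5, 8] cursor@59
After 6 (delete_current): list=[9, 3, 5, 8] cursor@3
After 7 (delete_current): list=[9, 5, 8] cursor@5
After 8 (next): list=[9, 5, 8] cursor@8
After 9 (insert_after(96)): list=[9, 5, 8, 96] cursor@8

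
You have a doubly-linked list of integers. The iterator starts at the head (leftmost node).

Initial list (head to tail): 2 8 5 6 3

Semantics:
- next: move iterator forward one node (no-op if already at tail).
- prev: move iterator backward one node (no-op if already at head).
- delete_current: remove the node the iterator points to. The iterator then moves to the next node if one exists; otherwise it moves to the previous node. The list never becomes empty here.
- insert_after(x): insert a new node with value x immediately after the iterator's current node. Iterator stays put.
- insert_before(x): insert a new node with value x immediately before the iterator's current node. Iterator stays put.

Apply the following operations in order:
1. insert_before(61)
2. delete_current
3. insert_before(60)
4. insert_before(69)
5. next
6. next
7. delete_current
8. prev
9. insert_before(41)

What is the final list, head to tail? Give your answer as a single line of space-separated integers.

After 1 (insert_before(61)): list=[61, 2, 8, 5, 6, 3] cursor@2
After 2 (delete_current): list=[61, 8, 5, 6, 3] cursor@8
After 3 (insert_before(60)): list=[61, 60, 8, 5, 6, 3] cursor@8
After 4 (insert_before(69)): list=[61, 60, 69, 8, 5, 6, 3] cursor@8
After 5 (next): list=[61, 60, 69, 8, 5, 6, 3] cursor@5
After 6 (next): list=[61, 60, 69, 8, 5, 6, 3] cursor@6
After 7 (delete_current): list=[61, 60, 69, 8, 5, 3] cursor@3
After 8 (prev): list=[61, 60, 69, 8, 5, 3] cursor@5
After 9 (insert_before(41)): list=[61, 60, 69, 8, 41, 5, 3] cursor@5

Answer: 61 60 69 8 41 5 3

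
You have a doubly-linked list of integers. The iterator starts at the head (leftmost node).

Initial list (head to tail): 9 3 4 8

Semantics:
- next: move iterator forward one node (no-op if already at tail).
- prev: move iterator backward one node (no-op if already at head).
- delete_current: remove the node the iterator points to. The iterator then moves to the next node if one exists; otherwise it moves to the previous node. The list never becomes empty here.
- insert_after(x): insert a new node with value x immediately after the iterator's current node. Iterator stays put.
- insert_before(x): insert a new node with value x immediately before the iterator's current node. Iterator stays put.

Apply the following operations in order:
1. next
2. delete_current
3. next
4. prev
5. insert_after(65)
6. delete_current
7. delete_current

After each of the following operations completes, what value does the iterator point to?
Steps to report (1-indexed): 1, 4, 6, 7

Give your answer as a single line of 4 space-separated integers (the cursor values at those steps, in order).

Answer: 3 4 65 8

Derivation:
After 1 (next): list=[9, 3, 4, 8] cursor@3
After 2 (delete_current): list=[9, 4, 8] cursor@4
After 3 (next): list=[9, 4, 8] cursor@8
After 4 (prev): list=[9, 4, 8] cursor@4
After 5 (insert_after(65)): list=[9, 4, 65, 8] cursor@4
After 6 (delete_current): list=[9, 65, 8] cursor@65
After 7 (delete_current): list=[9, 8] cursor@8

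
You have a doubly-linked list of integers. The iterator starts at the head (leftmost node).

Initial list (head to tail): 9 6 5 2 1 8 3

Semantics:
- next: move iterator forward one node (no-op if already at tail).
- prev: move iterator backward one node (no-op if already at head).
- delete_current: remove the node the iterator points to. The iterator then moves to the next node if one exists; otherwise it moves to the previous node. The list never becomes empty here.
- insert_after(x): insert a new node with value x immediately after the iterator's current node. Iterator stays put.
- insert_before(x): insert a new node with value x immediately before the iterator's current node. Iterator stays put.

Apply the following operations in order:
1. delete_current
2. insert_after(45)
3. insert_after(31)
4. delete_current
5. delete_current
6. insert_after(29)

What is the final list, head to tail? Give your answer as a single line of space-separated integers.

Answer: 45 29 5 2 1 8 3

Derivation:
After 1 (delete_current): list=[6, 5, 2, 1, 8, 3] cursor@6
After 2 (insert_after(45)): list=[6, 45, 5, 2, 1, 8, 3] cursor@6
After 3 (insert_after(31)): list=[6, 31, 45, 5, 2, 1, 8, 3] cursor@6
After 4 (delete_current): list=[31, 45, 5, 2, 1, 8, 3] cursor@31
After 5 (delete_current): list=[45, 5, 2, 1, 8, 3] cursor@45
After 6 (insert_after(29)): list=[45, 29, 5, 2, 1, 8, 3] cursor@45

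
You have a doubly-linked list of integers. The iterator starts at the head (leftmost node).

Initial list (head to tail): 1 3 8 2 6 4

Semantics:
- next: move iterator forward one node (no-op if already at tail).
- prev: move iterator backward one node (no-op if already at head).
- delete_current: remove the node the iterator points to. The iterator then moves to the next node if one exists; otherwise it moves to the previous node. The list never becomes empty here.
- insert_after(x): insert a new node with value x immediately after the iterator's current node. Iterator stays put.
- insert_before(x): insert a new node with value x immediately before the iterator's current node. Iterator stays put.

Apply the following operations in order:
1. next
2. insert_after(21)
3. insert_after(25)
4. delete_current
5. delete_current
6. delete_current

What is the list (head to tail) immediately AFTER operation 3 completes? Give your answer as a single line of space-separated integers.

After 1 (next): list=[1, 3, 8, 2, 6, 4] cursor@3
After 2 (insert_after(21)): list=[1, 3, 21, 8, 2, 6, 4] cursor@3
After 3 (insert_after(25)): list=[1, 3, 25, 21, 8, 2, 6, 4] cursor@3

Answer: 1 3 25 21 8 2 6 4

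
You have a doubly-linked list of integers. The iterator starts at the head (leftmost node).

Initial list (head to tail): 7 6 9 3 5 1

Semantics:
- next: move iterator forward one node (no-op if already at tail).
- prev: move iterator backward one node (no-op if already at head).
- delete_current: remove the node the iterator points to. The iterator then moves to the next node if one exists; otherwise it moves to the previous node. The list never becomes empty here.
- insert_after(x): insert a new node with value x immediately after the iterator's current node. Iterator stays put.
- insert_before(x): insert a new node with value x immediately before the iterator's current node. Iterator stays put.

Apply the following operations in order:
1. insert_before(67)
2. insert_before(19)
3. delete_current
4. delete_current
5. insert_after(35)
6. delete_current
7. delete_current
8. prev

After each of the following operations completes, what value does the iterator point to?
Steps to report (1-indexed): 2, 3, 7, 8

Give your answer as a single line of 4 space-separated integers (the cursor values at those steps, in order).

Answer: 7 6 3 19

Derivation:
After 1 (insert_before(67)): list=[67, 7, 6, 9, 3, 5, 1] cursor@7
After 2 (insert_before(19)): list=[67, 19, 7, 6, 9, 3, 5, 1] cursor@7
After 3 (delete_current): list=[67, 19, 6, 9, 3, 5, 1] cursor@6
After 4 (delete_current): list=[67, 19, 9, 3, 5, 1] cursor@9
After 5 (insert_after(35)): list=[67, 19, 9, 35, 3, 5, 1] cursor@9
After 6 (delete_current): list=[67, 19, 35, 3, 5, 1] cursor@35
After 7 (delete_current): list=[67, 19, 3, 5, 1] cursor@3
After 8 (prev): list=[67, 19, 3, 5, 1] cursor@19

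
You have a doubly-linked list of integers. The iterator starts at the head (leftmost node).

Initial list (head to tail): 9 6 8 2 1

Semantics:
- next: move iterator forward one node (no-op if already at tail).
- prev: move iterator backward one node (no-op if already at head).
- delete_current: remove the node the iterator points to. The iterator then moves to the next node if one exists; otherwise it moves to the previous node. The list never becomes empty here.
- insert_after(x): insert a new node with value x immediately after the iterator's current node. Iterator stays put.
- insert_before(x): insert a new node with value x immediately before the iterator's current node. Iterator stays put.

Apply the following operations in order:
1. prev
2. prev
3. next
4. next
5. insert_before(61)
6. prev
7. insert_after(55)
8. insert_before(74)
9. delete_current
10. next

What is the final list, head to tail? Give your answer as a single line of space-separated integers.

After 1 (prev): list=[9, 6, 8, 2, 1] cursor@9
After 2 (prev): list=[9, 6, 8, 2, 1] cursor@9
After 3 (next): list=[9, 6, 8, 2, 1] cursor@6
After 4 (next): list=[9, 6, 8, 2, 1] cursor@8
After 5 (insert_before(61)): list=[9, 6, 61, 8, 2, 1] cursor@8
After 6 (prev): list=[9, 6, 61, 8, 2, 1] cursor@61
After 7 (insert_after(55)): list=[9, 6, 61, 55, 8, 2, 1] cursor@61
After 8 (insert_before(74)): list=[9, 6, 74, 61, 55, 8, 2, 1] cursor@61
After 9 (delete_current): list=[9, 6, 74, 55, 8, 2, 1] cursor@55
After 10 (next): list=[9, 6, 74, 55, 8, 2, 1] cursor@8

Answer: 9 6 74 55 8 2 1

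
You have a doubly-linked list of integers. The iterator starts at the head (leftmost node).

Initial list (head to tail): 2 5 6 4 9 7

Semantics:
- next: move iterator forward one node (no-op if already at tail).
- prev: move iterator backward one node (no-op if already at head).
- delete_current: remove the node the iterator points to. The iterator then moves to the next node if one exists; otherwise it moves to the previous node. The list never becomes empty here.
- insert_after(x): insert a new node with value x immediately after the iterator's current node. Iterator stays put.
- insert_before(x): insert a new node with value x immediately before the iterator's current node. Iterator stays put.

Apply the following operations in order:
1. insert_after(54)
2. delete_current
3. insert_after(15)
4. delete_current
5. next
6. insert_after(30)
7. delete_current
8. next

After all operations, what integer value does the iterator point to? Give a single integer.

After 1 (insert_after(54)): list=[2, 54, 5, 6, 4, 9, 7] cursor@2
After 2 (delete_current): list=[54, 5, 6, 4, 9, 7] cursor@54
After 3 (insert_after(15)): list=[54, 15, 5, 6, 4, 9, 7] cursor@54
After 4 (delete_current): list=[15, 5, 6, 4, 9, 7] cursor@15
After 5 (next): list=[15, 5, 6, 4, 9, 7] cursor@5
After 6 (insert_after(30)): list=[15, 5, 30, 6, 4, 9, 7] cursor@5
After 7 (delete_current): list=[15, 30, 6, 4, 9, 7] cursor@30
After 8 (next): list=[15, 30, 6, 4, 9, 7] cursor@6

Answer: 6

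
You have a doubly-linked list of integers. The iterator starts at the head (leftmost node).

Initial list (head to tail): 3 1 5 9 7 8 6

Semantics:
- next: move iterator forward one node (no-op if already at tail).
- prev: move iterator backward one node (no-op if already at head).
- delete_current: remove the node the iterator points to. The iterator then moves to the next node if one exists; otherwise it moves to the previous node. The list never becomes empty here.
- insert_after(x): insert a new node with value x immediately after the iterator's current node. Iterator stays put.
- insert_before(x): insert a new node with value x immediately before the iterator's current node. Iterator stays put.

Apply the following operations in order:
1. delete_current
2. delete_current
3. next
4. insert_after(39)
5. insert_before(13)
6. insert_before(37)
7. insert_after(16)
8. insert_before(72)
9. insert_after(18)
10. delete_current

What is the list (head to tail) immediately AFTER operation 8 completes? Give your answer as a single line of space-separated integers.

Answer: 5 13 37 72 9 16 39 7 8 6

Derivation:
After 1 (delete_current): list=[1, 5, 9, 7, 8, 6] cursor@1
After 2 (delete_current): list=[5, 9, 7, 8, 6] cursor@5
After 3 (next): list=[5, 9, 7, 8, 6] cursor@9
After 4 (insert_after(39)): list=[5, 9, 39, 7, 8, 6] cursor@9
After 5 (insert_before(13)): list=[5, 13, 9, 39, 7, 8, 6] cursor@9
After 6 (insert_before(37)): list=[5, 13, 37, 9, 39, 7, 8, 6] cursor@9
After 7 (insert_after(16)): list=[5, 13, 37, 9, 16, 39, 7, 8, 6] cursor@9
After 8 (insert_before(72)): list=[5, 13, 37, 72, 9, 16, 39, 7, 8, 6] cursor@9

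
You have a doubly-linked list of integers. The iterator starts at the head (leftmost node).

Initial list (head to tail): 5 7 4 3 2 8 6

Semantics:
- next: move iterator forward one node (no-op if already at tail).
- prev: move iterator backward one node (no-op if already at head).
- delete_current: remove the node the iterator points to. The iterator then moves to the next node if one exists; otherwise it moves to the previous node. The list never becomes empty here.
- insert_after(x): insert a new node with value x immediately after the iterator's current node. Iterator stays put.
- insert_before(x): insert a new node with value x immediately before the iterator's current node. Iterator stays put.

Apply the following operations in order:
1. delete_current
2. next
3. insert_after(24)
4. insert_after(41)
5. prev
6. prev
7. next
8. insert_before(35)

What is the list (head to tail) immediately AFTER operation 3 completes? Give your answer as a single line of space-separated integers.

After 1 (delete_current): list=[7, 4, 3, 2, 8, 6] cursor@7
After 2 (next): list=[7, 4, 3, 2, 8, 6] cursor@4
After 3 (insert_after(24)): list=[7, 4, 24, 3, 2, 8, 6] cursor@4

Answer: 7 4 24 3 2 8 6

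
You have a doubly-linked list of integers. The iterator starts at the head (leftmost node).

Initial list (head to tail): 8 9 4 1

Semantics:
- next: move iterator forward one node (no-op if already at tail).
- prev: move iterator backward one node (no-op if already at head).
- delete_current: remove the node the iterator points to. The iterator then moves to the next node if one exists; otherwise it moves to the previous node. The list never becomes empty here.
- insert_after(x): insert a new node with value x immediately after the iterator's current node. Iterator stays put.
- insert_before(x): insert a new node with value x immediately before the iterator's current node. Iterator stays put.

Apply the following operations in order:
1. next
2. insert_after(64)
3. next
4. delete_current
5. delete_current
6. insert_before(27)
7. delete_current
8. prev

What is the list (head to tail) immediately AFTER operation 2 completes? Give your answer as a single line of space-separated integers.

After 1 (next): list=[8, 9, 4, 1] cursor@9
After 2 (insert_after(64)): list=[8, 9, 64, 4, 1] cursor@9

Answer: 8 9 64 4 1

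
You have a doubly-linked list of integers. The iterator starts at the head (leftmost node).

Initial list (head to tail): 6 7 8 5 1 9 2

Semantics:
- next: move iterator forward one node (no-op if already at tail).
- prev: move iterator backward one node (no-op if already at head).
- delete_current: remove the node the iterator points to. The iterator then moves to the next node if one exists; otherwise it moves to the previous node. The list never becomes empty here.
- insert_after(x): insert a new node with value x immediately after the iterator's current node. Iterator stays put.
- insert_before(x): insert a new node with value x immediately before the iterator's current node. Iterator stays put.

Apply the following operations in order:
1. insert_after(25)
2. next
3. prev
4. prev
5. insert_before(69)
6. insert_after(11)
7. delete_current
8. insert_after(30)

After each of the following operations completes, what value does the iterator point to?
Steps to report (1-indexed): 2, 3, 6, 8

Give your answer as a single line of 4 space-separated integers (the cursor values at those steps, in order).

After 1 (insert_after(25)): list=[6, 25, 7, 8, 5, 1, 9, 2] cursor@6
After 2 (next): list=[6, 25, 7, 8, 5, 1, 9, 2] cursor@25
After 3 (prev): list=[6, 25, 7, 8, 5, 1, 9, 2] cursor@6
After 4 (prev): list=[6, 25, 7, 8, 5, 1, 9, 2] cursor@6
After 5 (insert_before(69)): list=[69, 6, 25, 7, 8, 5, 1, 9, 2] cursor@6
After 6 (insert_after(11)): list=[69, 6, 11, 25, 7, 8, 5, 1, 9, 2] cursor@6
After 7 (delete_current): list=[69, 11, 25, 7, 8, 5, 1, 9, 2] cursor@11
After 8 (insert_after(30)): list=[69, 11, 30, 25, 7, 8, 5, 1, 9, 2] cursor@11

Answer: 25 6 6 11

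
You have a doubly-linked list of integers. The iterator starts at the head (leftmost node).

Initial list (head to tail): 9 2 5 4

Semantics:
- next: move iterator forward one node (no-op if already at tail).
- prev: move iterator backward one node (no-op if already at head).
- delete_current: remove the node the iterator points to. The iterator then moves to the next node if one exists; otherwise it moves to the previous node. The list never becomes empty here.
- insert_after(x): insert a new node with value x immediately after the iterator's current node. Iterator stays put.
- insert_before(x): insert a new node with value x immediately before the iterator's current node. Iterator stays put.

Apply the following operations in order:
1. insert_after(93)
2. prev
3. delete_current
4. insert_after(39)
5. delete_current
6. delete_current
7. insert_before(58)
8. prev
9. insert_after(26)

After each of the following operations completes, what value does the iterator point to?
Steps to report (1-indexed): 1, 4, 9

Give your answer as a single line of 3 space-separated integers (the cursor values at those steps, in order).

After 1 (insert_after(93)): list=[9, 93, 2, 5, 4] cursor@9
After 2 (prev): list=[9, 93, 2, 5, 4] cursor@9
After 3 (delete_current): list=[93, 2, 5, 4] cursor@93
After 4 (insert_after(39)): list=[93, 39, 2, 5, 4] cursor@93
After 5 (delete_current): list=[39, 2, 5, 4] cursor@39
After 6 (delete_current): list=[2, 5, 4] cursor@2
After 7 (insert_before(58)): list=[58, 2, 5, 4] cursor@2
After 8 (prev): list=[58, 2, 5, 4] cursor@58
After 9 (insert_after(26)): list=[58, 26, 2, 5, 4] cursor@58

Answer: 9 93 58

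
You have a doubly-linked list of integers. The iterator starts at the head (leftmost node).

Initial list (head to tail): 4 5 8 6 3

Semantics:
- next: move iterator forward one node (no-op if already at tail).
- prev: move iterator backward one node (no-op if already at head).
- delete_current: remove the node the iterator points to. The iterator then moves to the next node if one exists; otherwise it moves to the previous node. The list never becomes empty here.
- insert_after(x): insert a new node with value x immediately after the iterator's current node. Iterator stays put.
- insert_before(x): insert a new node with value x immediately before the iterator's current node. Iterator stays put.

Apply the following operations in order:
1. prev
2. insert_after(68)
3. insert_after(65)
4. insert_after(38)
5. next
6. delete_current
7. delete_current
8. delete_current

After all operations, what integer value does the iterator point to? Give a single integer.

After 1 (prev): list=[4, 5, 8, 6, 3] cursor@4
After 2 (insert_after(68)): list=[4, 68, 5, 8, 6, 3] cursor@4
After 3 (insert_after(65)): list=[4, 65, 68, 5, 8, 6, 3] cursor@4
After 4 (insert_after(38)): list=[4, 38, 65, 68, 5, 8, 6, 3] cursor@4
After 5 (next): list=[4, 38, 65, 68, 5, 8, 6, 3] cursor@38
After 6 (delete_current): list=[4, 65, 68, 5, 8, 6, 3] cursor@65
After 7 (delete_current): list=[4, 68, 5, 8, 6, 3] cursor@68
After 8 (delete_current): list=[4, 5, 8, 6, 3] cursor@5

Answer: 5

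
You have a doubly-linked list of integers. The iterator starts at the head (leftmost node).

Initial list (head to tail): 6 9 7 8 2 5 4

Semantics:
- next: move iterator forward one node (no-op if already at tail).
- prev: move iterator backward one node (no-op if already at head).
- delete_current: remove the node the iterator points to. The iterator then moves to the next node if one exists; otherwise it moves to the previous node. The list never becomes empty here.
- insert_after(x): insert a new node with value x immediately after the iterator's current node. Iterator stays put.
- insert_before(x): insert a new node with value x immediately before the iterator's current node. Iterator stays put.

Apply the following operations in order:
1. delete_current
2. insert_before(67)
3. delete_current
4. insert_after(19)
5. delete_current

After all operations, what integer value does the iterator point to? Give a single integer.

Answer: 19

Derivation:
After 1 (delete_current): list=[9, 7, 8, 2, 5, 4] cursor@9
After 2 (insert_before(67)): list=[67, 9, 7, 8, 2, 5, 4] cursor@9
After 3 (delete_current): list=[67, 7, 8, 2, 5, 4] cursor@7
After 4 (insert_after(19)): list=[67, 7, 19, 8, 2, 5, 4] cursor@7
After 5 (delete_current): list=[67, 19, 8, 2, 5, 4] cursor@19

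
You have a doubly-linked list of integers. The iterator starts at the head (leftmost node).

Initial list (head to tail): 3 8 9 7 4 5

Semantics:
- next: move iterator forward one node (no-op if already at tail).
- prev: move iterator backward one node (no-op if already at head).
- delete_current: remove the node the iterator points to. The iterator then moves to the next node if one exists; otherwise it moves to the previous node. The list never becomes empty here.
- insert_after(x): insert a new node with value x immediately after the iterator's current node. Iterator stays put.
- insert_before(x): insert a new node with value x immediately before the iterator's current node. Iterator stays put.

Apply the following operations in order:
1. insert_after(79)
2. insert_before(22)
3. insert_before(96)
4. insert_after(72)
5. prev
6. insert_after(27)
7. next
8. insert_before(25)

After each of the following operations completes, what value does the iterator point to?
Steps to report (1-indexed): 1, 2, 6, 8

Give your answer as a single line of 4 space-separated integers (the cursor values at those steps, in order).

Answer: 3 3 96 27

Derivation:
After 1 (insert_after(79)): list=[3, 79, 8, 9, 7, 4, 5] cursor@3
After 2 (insert_before(22)): list=[22, 3, 79, 8, 9, 7, 4, 5] cursor@3
After 3 (insert_before(96)): list=[22, 96, 3, 79, 8, 9, 7, 4, 5] cursor@3
After 4 (insert_after(72)): list=[22, 96, 3, 72, 79, 8, 9, 7, 4, 5] cursor@3
After 5 (prev): list=[22, 96, 3, 72, 79, 8, 9, 7, 4, 5] cursor@96
After 6 (insert_after(27)): list=[22, 96, 27, 3, 72, 79, 8, 9, 7, 4, 5] cursor@96
After 7 (next): list=[22, 96, 27, 3, 72, 79, 8, 9, 7, 4, 5] cursor@27
After 8 (insert_before(25)): list=[22, 96, 25, 27, 3, 72, 79, 8, 9, 7, 4, 5] cursor@27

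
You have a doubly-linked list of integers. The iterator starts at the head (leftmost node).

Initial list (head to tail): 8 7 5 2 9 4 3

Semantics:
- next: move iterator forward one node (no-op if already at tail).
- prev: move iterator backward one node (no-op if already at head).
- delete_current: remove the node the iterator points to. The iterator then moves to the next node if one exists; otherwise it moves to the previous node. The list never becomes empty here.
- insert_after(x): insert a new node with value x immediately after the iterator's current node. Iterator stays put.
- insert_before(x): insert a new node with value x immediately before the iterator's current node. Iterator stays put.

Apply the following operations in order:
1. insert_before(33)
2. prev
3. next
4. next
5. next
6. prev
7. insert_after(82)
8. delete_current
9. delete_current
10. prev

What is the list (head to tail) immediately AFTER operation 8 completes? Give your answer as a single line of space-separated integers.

After 1 (insert_before(33)): list=[33, 8, 7, 5, 2, 9, 4, 3] cursor@8
After 2 (prev): list=[33, 8, 7, 5, 2, 9, 4, 3] cursor@33
After 3 (next): list=[33, 8, 7, 5, 2, 9, 4, 3] cursor@8
After 4 (next): list=[33, 8, 7, 5, 2, 9, 4, 3] cursor@7
After 5 (next): list=[33, 8, 7, 5, 2, 9, 4, 3] cursor@5
After 6 (prev): list=[33, 8, 7, 5, 2, 9, 4, 3] cursor@7
After 7 (insert_after(82)): list=[33, 8, 7, 82, 5, 2, 9, 4, 3] cursor@7
After 8 (delete_current): list=[33, 8, 82, 5, 2, 9, 4, 3] cursor@82

Answer: 33 8 82 5 2 9 4 3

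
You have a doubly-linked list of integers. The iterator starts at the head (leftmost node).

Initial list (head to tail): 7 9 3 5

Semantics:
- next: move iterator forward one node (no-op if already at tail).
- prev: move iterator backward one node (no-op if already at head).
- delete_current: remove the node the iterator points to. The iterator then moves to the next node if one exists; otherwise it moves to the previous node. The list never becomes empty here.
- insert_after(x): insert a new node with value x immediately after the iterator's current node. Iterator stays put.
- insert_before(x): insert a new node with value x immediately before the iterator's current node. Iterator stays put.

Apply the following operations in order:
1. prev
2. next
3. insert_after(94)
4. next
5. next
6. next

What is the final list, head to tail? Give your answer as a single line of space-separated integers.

After 1 (prev): list=[7, 9, 3, 5] cursor@7
After 2 (next): list=[7, 9, 3, 5] cursor@9
After 3 (insert_after(94)): list=[7, 9, 94, 3, 5] cursor@9
After 4 (next): list=[7, 9, 94, 3, 5] cursor@94
After 5 (next): list=[7, 9, 94, 3, 5] cursor@3
After 6 (next): list=[7, 9, 94, 3, 5] cursor@5

Answer: 7 9 94 3 5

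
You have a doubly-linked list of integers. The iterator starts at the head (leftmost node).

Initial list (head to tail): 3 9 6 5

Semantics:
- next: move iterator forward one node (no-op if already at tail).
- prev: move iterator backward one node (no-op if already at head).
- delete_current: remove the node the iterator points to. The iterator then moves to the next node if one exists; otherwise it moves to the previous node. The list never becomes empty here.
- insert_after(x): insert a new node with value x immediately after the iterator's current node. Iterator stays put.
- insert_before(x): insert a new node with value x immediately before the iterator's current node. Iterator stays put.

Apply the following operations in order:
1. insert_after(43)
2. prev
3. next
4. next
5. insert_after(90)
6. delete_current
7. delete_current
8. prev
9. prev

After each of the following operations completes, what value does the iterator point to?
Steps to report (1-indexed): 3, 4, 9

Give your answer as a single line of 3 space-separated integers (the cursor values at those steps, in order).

Answer: 43 9 3

Derivation:
After 1 (insert_after(43)): list=[3, 43, 9, 6, 5] cursor@3
After 2 (prev): list=[3, 43, 9, 6, 5] cursor@3
After 3 (next): list=[3, 43, 9, 6, 5] cursor@43
After 4 (next): list=[3, 43, 9, 6, 5] cursor@9
After 5 (insert_after(90)): list=[3, 43, 9, 90, 6, 5] cursor@9
After 6 (delete_current): list=[3, 43, 90, 6, 5] cursor@90
After 7 (delete_current): list=[3, 43, 6, 5] cursor@6
After 8 (prev): list=[3, 43, 6, 5] cursor@43
After 9 (prev): list=[3, 43, 6, 5] cursor@3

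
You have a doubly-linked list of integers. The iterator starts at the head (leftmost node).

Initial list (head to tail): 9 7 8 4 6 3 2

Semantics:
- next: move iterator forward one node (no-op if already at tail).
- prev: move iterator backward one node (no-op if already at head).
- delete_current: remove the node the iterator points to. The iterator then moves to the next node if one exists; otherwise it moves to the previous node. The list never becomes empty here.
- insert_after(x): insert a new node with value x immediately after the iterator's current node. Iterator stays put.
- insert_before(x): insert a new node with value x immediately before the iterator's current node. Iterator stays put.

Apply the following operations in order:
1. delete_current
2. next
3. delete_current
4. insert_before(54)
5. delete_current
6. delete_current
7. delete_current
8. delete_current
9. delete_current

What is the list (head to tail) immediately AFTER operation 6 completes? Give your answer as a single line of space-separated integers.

Answer: 7 54 3 2

Derivation:
After 1 (delete_current): list=[7, 8, 4, 6, 3, 2] cursor@7
After 2 (next): list=[7, 8, 4, 6, 3, 2] cursor@8
After 3 (delete_current): list=[7, 4, 6, 3, 2] cursor@4
After 4 (insert_before(54)): list=[7, 54, 4, 6, 3, 2] cursor@4
After 5 (delete_current): list=[7, 54, 6, 3, 2] cursor@6
After 6 (delete_current): list=[7, 54, 3, 2] cursor@3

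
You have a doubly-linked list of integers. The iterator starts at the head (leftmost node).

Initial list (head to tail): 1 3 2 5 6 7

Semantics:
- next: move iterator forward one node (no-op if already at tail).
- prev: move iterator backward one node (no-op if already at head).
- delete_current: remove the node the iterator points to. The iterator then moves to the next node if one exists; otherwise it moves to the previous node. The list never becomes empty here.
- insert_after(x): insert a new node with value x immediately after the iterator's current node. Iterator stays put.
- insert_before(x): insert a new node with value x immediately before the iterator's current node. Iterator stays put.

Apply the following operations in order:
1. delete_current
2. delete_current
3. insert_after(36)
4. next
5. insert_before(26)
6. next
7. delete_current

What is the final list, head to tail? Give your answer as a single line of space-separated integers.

Answer: 2 26 36 6 7

Derivation:
After 1 (delete_current): list=[3, 2, 5, 6, 7] cursor@3
After 2 (delete_current): list=[2, 5, 6, 7] cursor@2
After 3 (insert_after(36)): list=[2, 36, 5, 6, 7] cursor@2
After 4 (next): list=[2, 36, 5, 6, 7] cursor@36
After 5 (insert_before(26)): list=[2, 26, 36, 5, 6, 7] cursor@36
After 6 (next): list=[2, 26, 36, 5, 6, 7] cursor@5
After 7 (delete_current): list=[2, 26, 36, 6, 7] cursor@6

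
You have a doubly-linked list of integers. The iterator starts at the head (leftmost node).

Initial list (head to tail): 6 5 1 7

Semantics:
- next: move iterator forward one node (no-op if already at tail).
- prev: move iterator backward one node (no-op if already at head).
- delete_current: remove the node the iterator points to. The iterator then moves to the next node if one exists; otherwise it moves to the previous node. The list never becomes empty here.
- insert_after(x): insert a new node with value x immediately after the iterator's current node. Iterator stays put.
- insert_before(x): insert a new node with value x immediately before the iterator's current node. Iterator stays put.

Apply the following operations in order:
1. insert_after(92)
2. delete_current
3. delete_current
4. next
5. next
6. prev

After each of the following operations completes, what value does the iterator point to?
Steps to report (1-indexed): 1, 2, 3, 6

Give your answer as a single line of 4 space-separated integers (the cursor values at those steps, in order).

After 1 (insert_after(92)): list=[6, 92, 5, 1, 7] cursor@6
After 2 (delete_current): list=[92, 5, 1, 7] cursor@92
After 3 (delete_current): list=[5, 1, 7] cursor@5
After 4 (next): list=[5, 1, 7] cursor@1
After 5 (next): list=[5, 1, 7] cursor@7
After 6 (prev): list=[5, 1, 7] cursor@1

Answer: 6 92 5 1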